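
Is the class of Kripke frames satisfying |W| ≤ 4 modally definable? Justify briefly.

If a class were modally definable it would be closed under disjoint unions (Goldblatt–Thomason).
Any modal formula valid on each of 5 disjoint one-world frames is valid on their disjoint union (validity is preserved under disjoint unions). Each one-world frame has |W|=1≤4, but the union has |W|=5.
Hence having at most 4 worlds is not modally definable.

Not definable by any modal formula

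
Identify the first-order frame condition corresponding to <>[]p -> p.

Equivalently (dual form): p → □◇p.
Suppose p→□◇p is valid. Take Rxy and set V(p)={x}. Then p at x, so □◇p at x, so ◇p at y, so some z with Ryz has p; z=x, i.e. Ryx.
The converse is a direct semantic check.
Frame condition: forall x forall y (Rxy -> Ryx).

symmetry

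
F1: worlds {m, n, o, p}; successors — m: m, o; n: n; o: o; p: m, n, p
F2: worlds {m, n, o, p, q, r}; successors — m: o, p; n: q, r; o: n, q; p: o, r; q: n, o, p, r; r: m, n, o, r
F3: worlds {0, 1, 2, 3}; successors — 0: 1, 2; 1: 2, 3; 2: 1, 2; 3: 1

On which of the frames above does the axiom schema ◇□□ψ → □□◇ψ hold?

This is the axiom for a generalized confluence (Geach) condition; its first-order frame correspondent is ∀x ∀y ∀z ((xRy ∧ xR²z) → ∃w (yR²w ∧ zRw)).
F1: fails — pRm, pR²n but no w with mR²w and nRw.
F2: satisfies the condition.
F3: satisfies the condition.

F2, F3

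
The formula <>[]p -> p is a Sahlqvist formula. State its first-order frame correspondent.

Equivalently (dual form): p → □◇p.
Suppose p→□◇p is valid. Take Rxy and set V(p)={x}. Then p at x, so □◇p at x, so ◇p at y, so some z with Ryz has p; z=x, i.e. Ryx.
Conversely, any frame satisfying forall x forall y (Rxy -> Ryx) validates the schema.
Frame condition: forall x forall y (Rxy -> Ryx).

symmetry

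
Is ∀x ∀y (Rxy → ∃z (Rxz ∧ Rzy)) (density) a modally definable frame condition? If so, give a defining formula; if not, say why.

Yes, by □□q → □q

The condition is density. A defining modal formula is □□q → □q.
Suppose □□q→□q is valid. Take Rxy and set V(q)={w : xR²w}. Then □□q at x, so □q at x, so q at y, i.e. ∃z(Rxz∧Rzy).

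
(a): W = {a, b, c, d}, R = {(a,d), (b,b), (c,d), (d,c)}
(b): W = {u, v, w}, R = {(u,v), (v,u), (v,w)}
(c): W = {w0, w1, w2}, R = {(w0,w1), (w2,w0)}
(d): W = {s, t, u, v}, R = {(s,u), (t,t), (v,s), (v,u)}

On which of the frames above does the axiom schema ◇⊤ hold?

Frame correspondent (Sahlqvist): ∀x ∃y Rxy — i.e. seriality.
(a): satisfies the condition.
(b): fails — world w has no successor.
(c): fails — world w1 has no successor.
(d): fails — world u has no successor.
Valid on: (a).

(a)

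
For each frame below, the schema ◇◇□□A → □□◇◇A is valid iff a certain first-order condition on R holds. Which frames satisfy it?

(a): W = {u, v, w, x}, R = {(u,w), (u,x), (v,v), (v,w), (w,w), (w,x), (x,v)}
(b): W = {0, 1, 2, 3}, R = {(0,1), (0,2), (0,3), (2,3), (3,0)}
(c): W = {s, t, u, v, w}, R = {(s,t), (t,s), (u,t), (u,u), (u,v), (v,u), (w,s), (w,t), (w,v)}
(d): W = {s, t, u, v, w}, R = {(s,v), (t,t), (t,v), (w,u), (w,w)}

(a)

The schema corresponds to a generalized confluence (Geach) condition: ∀x ∀y ∀z ((xR²y ∧ xR²z) → ∃w (yR²w ∧ zR²w)).
(a): condition met.
(b): fails — 3R²1, 3R²1 but no w with 1R²w and 1R²w.
(c): fails — uR²s, uR²t but no w* with sR²w* and tR²w*.
(d): fails — tR²t, tR²v but no w* with tR²w* and vR²w*.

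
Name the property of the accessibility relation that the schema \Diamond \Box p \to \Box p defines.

the Euclidean property: \forall x \forall y \forall z (Rxy \wedge Rxz \to Ryz)

This is frame-equivalent to ◇p → □◇p (substitute ¬p for p and contrapose).
Suppose ◇p→□◇p is valid. Take Rxy, Rxz and set V(p)={y}. Then ◇p at x, so □◇p at x, so ◇p at z, so some w with Rzw has p; w=y, i.e. Rzy. By symmetry of the argument, Ryz.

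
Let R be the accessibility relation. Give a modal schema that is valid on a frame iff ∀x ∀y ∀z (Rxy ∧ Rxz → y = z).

◇q → □q

A defining formula is ◇q → □q (the CD axiom).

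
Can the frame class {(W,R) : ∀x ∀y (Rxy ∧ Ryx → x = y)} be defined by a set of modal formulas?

Any modally definable frame class is closed under surjective bounded morphisms.
The 6-cycle (worlds w0,w1,w2,w3,w4,w5 with w0→w1→w2→w3→w4→w5→w0) is antisymmetric. Sending even-indexed worlds to s and odd-indexed worlds to t is a surjective bounded morphism onto the two-world frame with s↔t, which is not antisymmetric.
So the class is not modally definable.

No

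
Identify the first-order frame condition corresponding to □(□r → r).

shift-reflexivity: ∀x ∀y (Rxy → Ryy)

Suppose □(□r→r) is valid. Take Rxy and set V(r)={w : Ryw}. Then at y, □r holds; since □(□r→r) at x, □r→r at y, so r at y, i.e. Ryy.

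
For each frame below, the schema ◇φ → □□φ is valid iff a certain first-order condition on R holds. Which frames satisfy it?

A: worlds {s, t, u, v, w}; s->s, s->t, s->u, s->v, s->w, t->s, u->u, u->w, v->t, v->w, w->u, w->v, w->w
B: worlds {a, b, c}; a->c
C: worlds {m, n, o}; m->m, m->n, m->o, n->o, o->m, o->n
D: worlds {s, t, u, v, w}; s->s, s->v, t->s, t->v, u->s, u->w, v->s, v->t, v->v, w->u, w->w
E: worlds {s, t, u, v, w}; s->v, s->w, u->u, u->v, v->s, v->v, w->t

The schema corresponds to a generalized confluence (Geach) condition: ∀x ∀y ∀z ((xRy ∧ xR²z) → ∃w (y = w ∧ z = w)).
A: fails — sRs, sR²t but s ≠ t.
B: holds.
C: fails — mRm, mR²n but m ≠ n.
D: fails — sRs, sR²t but s ≠ t.
E: fails — sRv, sR²s but v ≠ s.

B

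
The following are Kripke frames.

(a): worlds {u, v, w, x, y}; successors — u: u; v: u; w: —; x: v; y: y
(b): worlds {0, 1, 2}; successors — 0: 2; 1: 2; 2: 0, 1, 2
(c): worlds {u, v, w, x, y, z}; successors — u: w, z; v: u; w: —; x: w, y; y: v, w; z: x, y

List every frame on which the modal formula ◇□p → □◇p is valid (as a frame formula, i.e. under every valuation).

(a), (b)

The schema corresponds to convergence: ∀x ∀y ∀z (Rxy ∧ Rxz → ∃w (Ryw ∧ Rzw)).
(a): holds.
(b): holds.
(c): fails — Ruz and Ruw but z and w have no common successor.
Valid on: (a), (b).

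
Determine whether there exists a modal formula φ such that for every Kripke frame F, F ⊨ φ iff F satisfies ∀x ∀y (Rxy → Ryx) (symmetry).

This is a Sahlqvist condition; the B axiom p → □◇p defines it.

Yes, by p → □◇p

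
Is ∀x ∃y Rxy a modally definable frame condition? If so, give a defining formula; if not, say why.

This is a Sahlqvist condition; the D axiom □p → ◇p defines it.
Suppose □p→◇p is valid. At any x set V(p)=W. Then □p at x, so ◇p at x, so x has a successor.

Definable; □p → ◇p defines it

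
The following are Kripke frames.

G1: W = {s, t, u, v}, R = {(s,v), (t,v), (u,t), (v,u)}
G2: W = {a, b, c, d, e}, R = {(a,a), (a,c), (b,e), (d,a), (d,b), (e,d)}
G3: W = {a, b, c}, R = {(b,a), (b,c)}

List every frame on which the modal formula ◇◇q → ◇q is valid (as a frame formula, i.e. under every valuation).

G3

The schema corresponds to transitivity: ∀x ∀y ∀z (Rxy ∧ Ryz → Rxz).
G1: fails — Rvu and Rut but not Rvt.
G2: fails — Red and Rdb but not Reb.
G3: ✓.
Valid on: G3.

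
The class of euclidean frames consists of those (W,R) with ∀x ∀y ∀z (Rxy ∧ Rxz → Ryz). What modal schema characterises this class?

This is the Euclidean property; the standard corresponding axiom is 5: ◇r → □◇r.
Suppose ◇r→□◇r is valid. Take Rxy, Rxz and set V(r)={y}. Then ◇r at x, so □◇r at x, so ◇r at z, so some w with Rzw has r; w=y, i.e. Rzy. By symmetry of the argument, Ryz.

◇r → □◇r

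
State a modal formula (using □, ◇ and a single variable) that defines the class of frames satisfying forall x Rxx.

□ψ → ψ

The condition is reflexivity. The T schema □ψ → ψ defines it.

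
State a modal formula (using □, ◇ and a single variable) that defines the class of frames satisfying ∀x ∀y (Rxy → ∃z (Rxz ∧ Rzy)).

□□q → □q

A defining formula is □□q → □q (the C4 axiom).
Suppose □□q→□q is valid. Take Rxy and set V(q)={w : xR²w}. Then □□q at x, so □q at x, so q at y, i.e. ∃z(Rxz∧Rzy).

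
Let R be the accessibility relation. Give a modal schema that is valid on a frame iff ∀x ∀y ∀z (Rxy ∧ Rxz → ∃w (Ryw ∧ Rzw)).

The condition is convergence. The .2 schema ◇□p → □◇p defines it.
Suppose ◇□p→□◇p is valid. Take Rxy, Rxz and set V(p)={w : Ryw}. Then □p at y so ◇□p at x, so □◇p at x, so ◇p at z, giving w with Rzw and Ryw.

◇□p → □◇p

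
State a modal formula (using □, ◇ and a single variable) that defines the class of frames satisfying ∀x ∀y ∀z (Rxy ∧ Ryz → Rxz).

□q → □□q

A defining formula is □q → □□q (the 4 axiom).
Suppose □q→□□q is valid. Take Rxy, Ryz and set V(q)={w : Rxw}. Then □q at x, so □□q at x, so □q at y, so q at z, i.e. Rxz.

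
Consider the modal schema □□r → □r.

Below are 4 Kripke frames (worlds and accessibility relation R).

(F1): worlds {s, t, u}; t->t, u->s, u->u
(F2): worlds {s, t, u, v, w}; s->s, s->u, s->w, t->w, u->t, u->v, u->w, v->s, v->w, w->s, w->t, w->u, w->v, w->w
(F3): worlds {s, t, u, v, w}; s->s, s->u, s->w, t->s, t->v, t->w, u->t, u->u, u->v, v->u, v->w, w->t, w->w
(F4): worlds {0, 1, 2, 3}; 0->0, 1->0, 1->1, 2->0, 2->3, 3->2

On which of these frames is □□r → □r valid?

Frame correspondent (Sahlqvist): ∀x ∀y (Rxy → ∃z (Rxz ∧ Rzy)) — i.e. density.
(F1): satisfies the condition.
(F2): satisfies the condition.
(F3): fails — Rtv but no z with Rtz and Rzv.
(F4): fails — R32 but no z with R3z and Rz2.
Valid on: (F1), (F2).

(F1), (F2)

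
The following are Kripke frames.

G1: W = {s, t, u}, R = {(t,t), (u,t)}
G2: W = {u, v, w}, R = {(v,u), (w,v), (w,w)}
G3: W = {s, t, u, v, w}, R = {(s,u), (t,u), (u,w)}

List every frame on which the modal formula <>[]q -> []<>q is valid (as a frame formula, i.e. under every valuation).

G1

The schema corresponds to convergence: forall x forall y forall z (Rxy & Rxz -> exists w (Ryw & Rzw)).
G1: satisfies the condition.
G2: fails — Rvu and Rvu but u and u have no common successor.
G3: fails — Ruw and Ruw but w and w have no common successor.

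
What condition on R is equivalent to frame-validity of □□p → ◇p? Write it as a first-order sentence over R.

This is a Sahlqvist (Geach-type) schema ◇^0□^2p → □^0◇^1p.
Minimal-valuation argument: fix x; take any y with xR^0y and any z with xR^0z. Set V(p) to the set of worlds R-reachable from y in exactly 2 steps. Then □^2p holds at y, so the antecedent holds at x; validity forces ◇^1p at z, giving a w with zR^1w and yR^2w.
First-order correspondent: ∀x ∃w (xR²w ∧ xRw).

∀x ∃w (xR²w ∧ xRw)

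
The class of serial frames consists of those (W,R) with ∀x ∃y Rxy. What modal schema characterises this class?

□ψ → ◇ψ

The condition is seriality. The D schema □ψ → ◇ψ defines it.
Suppose □ψ→◇ψ is valid. At any x set V(ψ)=W. Then □ψ at x, so ◇ψ at x, so x has a successor.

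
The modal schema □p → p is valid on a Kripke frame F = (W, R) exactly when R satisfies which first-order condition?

Suppose □p→p is valid. At any x set V(p)={w : Rxw}. Then □p holds at x, so p holds at x, i.e. Rxx.
Conversely, on a frame with reflexivity the schema holds at every world under every valuation.
Frame condition: ∀x Rxx.

reflexivity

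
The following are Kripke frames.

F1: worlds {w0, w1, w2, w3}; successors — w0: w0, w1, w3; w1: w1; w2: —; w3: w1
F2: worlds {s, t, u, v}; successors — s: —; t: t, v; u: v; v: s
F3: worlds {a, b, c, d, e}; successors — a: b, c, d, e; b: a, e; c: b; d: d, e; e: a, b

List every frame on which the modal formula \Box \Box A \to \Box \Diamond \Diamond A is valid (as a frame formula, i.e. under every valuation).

F1, F3

This is the axiom for a generalized confluence (Geach) condition; its first-order frame correspondent is \forall x \forall z (xRz \to \exists w (x R^2 w \wedge z R^2 w)).
F1: condition met.
F2: fails — tRv but no w with tR²w and vR²w.
F3: condition met.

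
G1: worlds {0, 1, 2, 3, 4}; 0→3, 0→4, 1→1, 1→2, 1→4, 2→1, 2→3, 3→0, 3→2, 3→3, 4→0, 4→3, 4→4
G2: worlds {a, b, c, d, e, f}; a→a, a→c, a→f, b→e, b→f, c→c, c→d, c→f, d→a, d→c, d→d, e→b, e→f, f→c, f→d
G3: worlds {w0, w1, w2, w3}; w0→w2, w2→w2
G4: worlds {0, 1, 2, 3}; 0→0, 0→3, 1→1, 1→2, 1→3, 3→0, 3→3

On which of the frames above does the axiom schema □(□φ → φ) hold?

G3

Frame correspondent (Sahlqvist): ∀x ∀y (Rxy → Ryy) — i.e. shift-reflexivity.
G1: fails — R32 but not R22.
G2: fails — Reb but not Rbb.
G3: holds.
G4: fails — R12 but not R22.
Valid on: G3.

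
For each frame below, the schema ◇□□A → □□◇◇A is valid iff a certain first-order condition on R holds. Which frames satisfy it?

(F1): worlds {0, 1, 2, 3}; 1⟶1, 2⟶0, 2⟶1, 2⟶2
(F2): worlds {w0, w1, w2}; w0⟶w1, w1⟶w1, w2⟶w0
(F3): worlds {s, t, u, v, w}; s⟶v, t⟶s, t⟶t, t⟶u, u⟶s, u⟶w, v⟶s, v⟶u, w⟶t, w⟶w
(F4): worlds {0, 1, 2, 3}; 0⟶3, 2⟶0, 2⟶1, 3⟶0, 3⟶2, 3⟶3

(F2)

This is the axiom for a generalized confluence (Geach) condition; its first-order frame correspondent is ∀x ∀y ∀z ((xRy ∧ xR²z) → ∃w (yR²w ∧ zR²w)).
(F1): fails — 2R0, 2R²0 but no w with 0R²w and 0R²w.
(F2): ✓.
(F3): fails — tRs, tR²u but no w* with sR²w* and uR²w*.
(F4): fails — 2R1, 2R²3 but no w with 1R²w and 3R²w.
Valid on: (F2).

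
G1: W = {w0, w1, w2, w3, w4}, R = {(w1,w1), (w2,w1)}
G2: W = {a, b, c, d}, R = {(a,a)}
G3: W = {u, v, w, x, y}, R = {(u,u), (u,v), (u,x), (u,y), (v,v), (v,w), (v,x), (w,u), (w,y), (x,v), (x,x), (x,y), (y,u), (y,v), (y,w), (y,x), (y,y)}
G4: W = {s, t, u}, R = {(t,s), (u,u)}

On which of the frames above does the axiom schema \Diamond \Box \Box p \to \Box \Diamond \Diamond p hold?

This is the axiom for a generalized confluence (Geach) condition; its first-order frame correspondent is \forall x \forall y \forall z ((xRy \wedge xRz) \to \exists w (y R^2 w \wedge z R^2 w)).
G1: condition met.
G2: condition met.
G3: condition met.
G4: fails — tRs, tRs but no w with sR²w and sR²w.

G1, G2, G3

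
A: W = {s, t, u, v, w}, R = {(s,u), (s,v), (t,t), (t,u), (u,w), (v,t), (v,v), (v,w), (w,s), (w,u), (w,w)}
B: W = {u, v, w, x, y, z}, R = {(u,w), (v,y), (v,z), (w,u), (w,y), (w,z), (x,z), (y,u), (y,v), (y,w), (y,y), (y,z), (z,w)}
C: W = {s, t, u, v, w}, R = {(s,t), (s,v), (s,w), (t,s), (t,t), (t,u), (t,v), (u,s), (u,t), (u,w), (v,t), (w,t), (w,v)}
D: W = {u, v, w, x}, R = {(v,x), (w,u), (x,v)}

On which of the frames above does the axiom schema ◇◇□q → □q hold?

D

The schema corresponds to a generalized confluence (Geach) condition: ∀x ∀y ∀z ((xR²y ∧ xRz) → ∃w (yRw ∧ z = w)).
A: fails — sR²t, sRv but no w* with tRw* and v=w*.
B: fails — vR²u, vRy but no t with uRt and y=t.
C: fails — sR²t, sRw but no w* with tRw* and w=w*.
D: holds.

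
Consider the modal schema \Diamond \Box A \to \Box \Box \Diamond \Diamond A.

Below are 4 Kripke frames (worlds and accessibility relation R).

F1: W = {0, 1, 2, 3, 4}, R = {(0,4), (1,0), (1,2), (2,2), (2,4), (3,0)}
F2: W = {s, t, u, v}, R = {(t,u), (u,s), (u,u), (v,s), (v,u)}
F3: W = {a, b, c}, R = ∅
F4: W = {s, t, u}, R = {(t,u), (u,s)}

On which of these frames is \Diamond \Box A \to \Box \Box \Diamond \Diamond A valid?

F3

This is the axiom for a generalized confluence (Geach) condition; its first-order frame correspondent is \forall x \forall y \forall z ((xRy \wedge x R^2 z) \to \exists w (yRw \wedge z R^2 w)).
F1: fails — 1R0, 1R²4 but no w with 0Rw and 4R²w.
F2: fails — tRu, tR²s but no w with uRw and sR²w.
F3: holds.
F4: fails — tRu, tR²s but no w with uRw and sR²w.
Valid on: F3.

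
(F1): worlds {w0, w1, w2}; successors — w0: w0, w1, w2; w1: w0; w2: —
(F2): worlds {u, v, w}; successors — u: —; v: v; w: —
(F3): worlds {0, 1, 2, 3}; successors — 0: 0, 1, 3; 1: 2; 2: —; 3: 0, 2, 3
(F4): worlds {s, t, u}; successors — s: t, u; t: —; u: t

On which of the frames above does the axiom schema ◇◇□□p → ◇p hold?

Frame correspondent (Sahlqvist): ∀x ∀y (xR²y → ∃w (yR²w ∧ xRw)) — i.e. a generalized confluence (Geach) condition.
(F1): fails — w0R²w2 but no w with w2R²w and w0Rw.
(F2): satisfies the condition.
(F3): fails — 0R²1 but no w with 1R²w and 0Rw.
(F4): fails — sR²t but no w with tR²w and sRw.
Valid on: (F2).

(F2)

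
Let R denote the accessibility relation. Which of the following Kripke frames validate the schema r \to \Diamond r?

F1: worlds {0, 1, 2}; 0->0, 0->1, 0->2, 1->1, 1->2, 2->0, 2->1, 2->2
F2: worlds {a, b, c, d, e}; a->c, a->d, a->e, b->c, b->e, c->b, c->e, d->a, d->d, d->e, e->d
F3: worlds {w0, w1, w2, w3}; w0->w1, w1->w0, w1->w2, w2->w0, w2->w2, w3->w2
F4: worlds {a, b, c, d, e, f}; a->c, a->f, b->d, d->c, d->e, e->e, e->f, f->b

F1

This is the axiom for reflexivity; its first-order frame correspondent is \forall x Rxx.
F1: ✓.
F2: fails — world a does not see itself.
F3: fails — world w0 does not see itself.
F4: fails — world a does not see itself.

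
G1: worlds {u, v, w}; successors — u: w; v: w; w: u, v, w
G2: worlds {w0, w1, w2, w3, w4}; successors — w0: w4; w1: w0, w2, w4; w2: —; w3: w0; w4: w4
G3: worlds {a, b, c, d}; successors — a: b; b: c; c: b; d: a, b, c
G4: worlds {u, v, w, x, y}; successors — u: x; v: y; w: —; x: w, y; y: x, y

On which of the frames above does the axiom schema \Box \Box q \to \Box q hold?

Frame correspondent (Sahlqvist): \forall x \forall y (Rxy \to \exists z (Rxz \wedge Rzy)) — i.e. density.
G1: holds.
G2: fails — Rw1w2 but no z with Rw1z and Rzw2.
G3: fails — Rbc but no z with Rbz and Rzc.
G4: fails — Rxw but no z with Rxz and Rzw.

G1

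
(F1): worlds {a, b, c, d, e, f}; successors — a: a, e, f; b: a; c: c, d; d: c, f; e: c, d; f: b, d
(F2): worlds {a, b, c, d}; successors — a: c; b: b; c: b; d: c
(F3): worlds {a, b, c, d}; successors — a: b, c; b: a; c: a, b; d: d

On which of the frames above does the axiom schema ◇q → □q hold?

(F2)

Frame correspondent (Sahlqvist): ∀x ∀y ∀z (Rxy ∧ Rxz → y = z) — i.e. partial functionality.
(F1): fails — a sees both a and e.
(F2): ✓.
(F3): fails — a sees both b and c.
Valid on: (F2).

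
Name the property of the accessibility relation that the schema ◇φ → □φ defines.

partial functionality

Suppose ◇φ→□φ is valid. Take Rxy, Rxz and set V(φ)={y}. Then ◇φ at x, so □φ at x, so φ at z, i.e. z=y.
Conversely, any frame satisfying ∀x ∀y ∀z (Rxy ∧ Rxz → y = z) validates the schema.
So the correspondent is partial functionality.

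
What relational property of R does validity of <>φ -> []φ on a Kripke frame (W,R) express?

Suppose ◇φ→□φ is valid. Take Rxy, Rxz and set V(φ)={y}. Then ◇φ at x, so □φ at x, so φ at z, i.e. z=y.

partial functionality: forall x forall y forall z (Rxy & Rxz -> y = z)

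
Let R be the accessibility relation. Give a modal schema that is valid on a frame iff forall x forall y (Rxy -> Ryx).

The condition is symmetry. The B schema p → □◇p defines it.
Suppose p→□◇p is valid. Take Rxy and set V(p)={x}. Then p at x, so □◇p at x, so ◇p at y, so some z with Ryz has p; z=x, i.e. Ryx.

p → □◇p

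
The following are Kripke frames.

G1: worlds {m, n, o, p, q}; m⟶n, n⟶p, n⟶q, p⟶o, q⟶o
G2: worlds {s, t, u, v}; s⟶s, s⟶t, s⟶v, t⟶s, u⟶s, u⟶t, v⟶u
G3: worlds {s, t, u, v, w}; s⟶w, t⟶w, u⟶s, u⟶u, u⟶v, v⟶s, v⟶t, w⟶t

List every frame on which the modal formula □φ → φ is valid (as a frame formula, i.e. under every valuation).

none

The schema corresponds to reflexivity: ∀x Rxx.
G1: fails — world m does not see itself.
G2: fails — world t does not see itself.
G3: fails — world s does not see itself.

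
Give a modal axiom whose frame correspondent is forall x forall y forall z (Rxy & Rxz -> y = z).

A defining formula is ◇r → □r (the CD axiom).
Suppose ◇r→□r is valid. Take Rxy, Rxz and set V(r)={y}. Then ◇r at x, so □r at x, so r at z, i.e. z=y.

◇r → □r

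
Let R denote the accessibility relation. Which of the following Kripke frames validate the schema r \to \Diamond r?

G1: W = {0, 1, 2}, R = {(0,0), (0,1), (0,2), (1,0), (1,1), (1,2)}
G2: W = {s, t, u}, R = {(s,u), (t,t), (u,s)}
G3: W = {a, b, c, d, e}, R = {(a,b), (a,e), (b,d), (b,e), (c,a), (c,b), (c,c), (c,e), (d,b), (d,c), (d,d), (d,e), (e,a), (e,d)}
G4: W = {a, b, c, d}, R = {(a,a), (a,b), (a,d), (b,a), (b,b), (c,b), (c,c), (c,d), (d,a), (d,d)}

G4

Frame correspondent (Sahlqvist): \forall x Rxx — i.e. reflexivity.
G1: fails — world 2 does not see itself.
G2: fails — world s does not see itself.
G3: fails — world a does not see itself.
G4: condition met.
Valid on: G4.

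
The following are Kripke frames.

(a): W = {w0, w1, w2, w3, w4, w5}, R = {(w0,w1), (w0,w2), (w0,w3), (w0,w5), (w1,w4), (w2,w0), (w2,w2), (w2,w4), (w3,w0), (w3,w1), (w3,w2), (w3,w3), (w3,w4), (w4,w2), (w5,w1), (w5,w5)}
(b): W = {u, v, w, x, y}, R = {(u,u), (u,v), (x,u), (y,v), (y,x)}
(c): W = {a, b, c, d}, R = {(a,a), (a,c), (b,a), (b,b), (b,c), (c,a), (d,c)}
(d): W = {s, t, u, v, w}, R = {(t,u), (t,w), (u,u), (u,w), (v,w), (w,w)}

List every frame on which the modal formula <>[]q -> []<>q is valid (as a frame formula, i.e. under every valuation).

(c), (d)

Frame correspondent (Sahlqvist): forall x forall y forall z (Rxy & Rxz -> exists w (Ryw & Rzw)) — i.e. convergence.
(a): fails — Rw0w5 and Rw0w1 but w5 and w1 have no common successor.
(b): fails — Ruv and Ruv but v and v have no common successor.
(c): satisfies the condition.
(d): satisfies the condition.
Valid on: (c), (d).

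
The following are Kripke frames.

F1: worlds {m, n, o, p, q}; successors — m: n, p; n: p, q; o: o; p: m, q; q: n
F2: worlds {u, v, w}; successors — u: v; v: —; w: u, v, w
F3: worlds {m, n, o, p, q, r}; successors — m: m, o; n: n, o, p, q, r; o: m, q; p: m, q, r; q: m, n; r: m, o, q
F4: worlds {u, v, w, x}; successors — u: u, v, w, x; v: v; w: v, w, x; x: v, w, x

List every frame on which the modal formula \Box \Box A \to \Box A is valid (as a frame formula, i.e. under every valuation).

F4

The schema corresponds to density: \forall x \forall y (Rxy \to \exists z (Rxz \wedge Rzy)).
F1: fails — Rpm but no z with Rpz and Rzm.
F2: fails — Ruv but no z with Ruz and Rzv.
F3: fails — Rpr but no z with Rpz and Rzr.
F4: ✓.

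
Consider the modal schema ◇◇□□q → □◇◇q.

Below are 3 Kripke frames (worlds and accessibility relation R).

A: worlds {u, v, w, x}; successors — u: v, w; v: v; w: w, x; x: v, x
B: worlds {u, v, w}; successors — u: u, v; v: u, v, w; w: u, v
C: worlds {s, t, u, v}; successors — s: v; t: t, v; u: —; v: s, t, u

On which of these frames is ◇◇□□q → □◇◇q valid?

Frame correspondent (Sahlqvist): ∀x ∀y ∀z ((xR²y ∧ xRz) → ∃w (yR²w ∧ zR²w)) — i.e. a generalized confluence (Geach) condition.
A: ✓.
B: ✓.
C: fails — sR²u, sRv but no w with uR²w and vR²w.
Valid on: A, B.

A, B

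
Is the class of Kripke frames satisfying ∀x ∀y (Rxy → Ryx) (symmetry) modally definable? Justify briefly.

This is a Sahlqvist condition; the B axiom p → □◇p defines it.
Suppose p→□◇p is valid. Take Rxy and set V(p)={x}. Then p at x, so □◇p at x, so ◇p at y, so some z with Ryz has p; z=x, i.e. Ryx.

Yes — defined by p → □◇p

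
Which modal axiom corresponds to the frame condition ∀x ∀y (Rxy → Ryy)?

A defining formula is □(□r → r) (the T□ axiom).
Suppose □(□r→r) is valid. Take Rxy and set V(r)={w : Ryw}. Then at y, □r holds; since □(□r→r) at x, □r→r at y, so r at y, i.e. Ryy.

□(□r → r)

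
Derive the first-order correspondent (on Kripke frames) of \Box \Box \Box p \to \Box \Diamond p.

\forall x \forall z (xRz \to \exists w (x R^3 w \wedge zRw))

This is a Sahlqvist (Geach-type) schema ◇^0□^3p → □^1◇^1p.
First-order correspondent: \forall x \forall z (xRz \to \exists w (x R^3 w \wedge zRw)).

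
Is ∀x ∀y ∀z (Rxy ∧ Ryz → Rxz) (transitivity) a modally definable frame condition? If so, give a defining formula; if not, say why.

This is a Sahlqvist condition; the 4 axiom □r → □□r defines it.
Suppose □r→□□r is valid. Take Rxy, Ryz and set V(r)={w : Rxw}. Then □r at x, so □□r at x, so □r at y, so r at z, i.e. Rxz.

Yes — defined by □r → □□r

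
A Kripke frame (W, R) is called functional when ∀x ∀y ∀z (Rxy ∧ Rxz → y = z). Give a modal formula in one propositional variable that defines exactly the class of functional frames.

The condition is partial functionality. The CD schema ◇p → □p defines it.
Suppose ◇p→□p is valid. Take Rxy, Rxz and set V(p)={y}. Then ◇p at x, so □p at x, so p at z, i.e. z=y.

◇p → □p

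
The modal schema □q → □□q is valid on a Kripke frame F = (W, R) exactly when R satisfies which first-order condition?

transitivity: ∀x ∀y ∀z (Rxy ∧ Ryz → Rxz)

Suppose □q→□□q is valid. Take Rxy, Ryz and set V(q)={w : Rxw}. Then □q at x, so □□q at x, so □q at y, so q at z, i.e. Rxz.
Conversely, any frame satisfying ∀x ∀y ∀z (Rxy ∧ Ryz → Rxz) validates the schema.
Frame condition: ∀x ∀y ∀z (Rxy ∧ Ryz → Rxz).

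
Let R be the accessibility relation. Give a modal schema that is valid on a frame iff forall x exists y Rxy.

The condition is seriality. The D schema □p → ◇p defines it.
Suppose □p→◇p is valid. At any x set V(p)=W. Then □p at x, so ◇p at x, so x has a successor.

□p → ◇p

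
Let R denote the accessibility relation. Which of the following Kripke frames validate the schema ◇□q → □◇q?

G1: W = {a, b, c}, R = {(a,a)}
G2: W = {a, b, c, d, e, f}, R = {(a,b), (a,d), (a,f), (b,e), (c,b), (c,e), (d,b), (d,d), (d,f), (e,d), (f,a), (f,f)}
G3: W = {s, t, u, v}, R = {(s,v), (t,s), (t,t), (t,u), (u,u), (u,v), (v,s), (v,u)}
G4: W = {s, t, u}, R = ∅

Frame correspondent (Sahlqvist): ∀x ∀y ∀z (Rxy ∧ Rxz → ∃w (Ryw ∧ Rzw)) — i.e. convergence.
G1: condition met.
G2: fails — Rab and Rad but b and d have no common successor.
G3: fails — Rts and Rtt but s and t have no common successor.
G4: condition met.
Valid on: G1, G4.

G1, G4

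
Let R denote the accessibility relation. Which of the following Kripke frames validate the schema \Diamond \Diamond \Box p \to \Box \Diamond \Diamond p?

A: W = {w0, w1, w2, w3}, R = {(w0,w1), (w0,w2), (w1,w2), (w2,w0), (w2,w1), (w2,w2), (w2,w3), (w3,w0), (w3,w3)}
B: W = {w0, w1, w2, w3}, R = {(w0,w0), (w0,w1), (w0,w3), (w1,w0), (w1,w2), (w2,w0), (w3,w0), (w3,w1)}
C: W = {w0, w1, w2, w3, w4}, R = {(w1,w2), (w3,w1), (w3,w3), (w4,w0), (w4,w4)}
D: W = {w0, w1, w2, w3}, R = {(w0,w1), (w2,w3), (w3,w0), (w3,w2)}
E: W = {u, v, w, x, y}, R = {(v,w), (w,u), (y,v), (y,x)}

A, B

This is the axiom for a generalized confluence (Geach) condition; its first-order frame correspondent is \forall x \forall y \forall z ((x R^2 y \wedge xRz) \to \exists w (yRw \wedge z R^2 w)).
A: holds.
B: holds.
C: fails — w3R²w1, w3Rw1 but no w with w1Rw and w1R²w.
D: fails — w3R²w1, w3Rw0 but no w with w1Rw and w0R²w.
E: fails — vR²u, vRw but no t with uRt and wR²t.
Valid on: A, B.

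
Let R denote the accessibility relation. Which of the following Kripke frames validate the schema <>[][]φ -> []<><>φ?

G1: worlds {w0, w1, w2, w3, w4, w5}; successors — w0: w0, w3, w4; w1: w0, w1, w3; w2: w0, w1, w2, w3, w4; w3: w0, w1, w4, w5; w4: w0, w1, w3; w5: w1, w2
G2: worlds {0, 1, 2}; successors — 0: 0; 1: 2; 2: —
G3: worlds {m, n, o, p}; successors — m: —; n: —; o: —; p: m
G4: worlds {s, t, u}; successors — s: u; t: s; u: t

G1, G4

The schema corresponds to a generalized confluence (Geach) condition: forall x forall y forall z ((xRy & xRz) -> exists w (y R^2 w & z R^2 w)).
G1: ✓.
G2: fails — 1R2, 1R2 but no w with 2R²w and 2R²w.
G3: fails — pRm, pRm but no w with mR²w and mR²w.
G4: ✓.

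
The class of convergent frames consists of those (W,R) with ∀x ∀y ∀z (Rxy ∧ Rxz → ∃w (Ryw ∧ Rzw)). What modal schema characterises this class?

◇□r → □◇r

A defining formula is ◇□r → □◇r (the .2 axiom).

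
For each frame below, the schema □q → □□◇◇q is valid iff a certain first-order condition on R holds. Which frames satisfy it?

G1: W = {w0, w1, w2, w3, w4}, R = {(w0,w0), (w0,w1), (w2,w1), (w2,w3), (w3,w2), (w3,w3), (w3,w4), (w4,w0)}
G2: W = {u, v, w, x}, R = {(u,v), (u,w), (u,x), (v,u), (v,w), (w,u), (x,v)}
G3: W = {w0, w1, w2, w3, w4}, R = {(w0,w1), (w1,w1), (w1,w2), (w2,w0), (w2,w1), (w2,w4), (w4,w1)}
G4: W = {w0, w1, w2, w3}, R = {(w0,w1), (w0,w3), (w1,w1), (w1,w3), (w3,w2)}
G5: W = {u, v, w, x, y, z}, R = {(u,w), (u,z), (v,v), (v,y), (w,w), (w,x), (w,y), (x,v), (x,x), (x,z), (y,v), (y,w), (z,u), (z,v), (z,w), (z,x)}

Frame correspondent (Sahlqvist): ∀x ∀z (xR²z → ∃w (xRw ∧ zR²w)) — i.e. a generalized confluence (Geach) condition.
G1: fails — w0R²w1 but no w with w0Rw and w1R²w.
G2: fails — wR²w but no t with wRt and wR²t.
G3: ✓.
G4: fails — w0R²w2 but no w with w0Rw and w2R²w.
G5: ✓.

G3, G5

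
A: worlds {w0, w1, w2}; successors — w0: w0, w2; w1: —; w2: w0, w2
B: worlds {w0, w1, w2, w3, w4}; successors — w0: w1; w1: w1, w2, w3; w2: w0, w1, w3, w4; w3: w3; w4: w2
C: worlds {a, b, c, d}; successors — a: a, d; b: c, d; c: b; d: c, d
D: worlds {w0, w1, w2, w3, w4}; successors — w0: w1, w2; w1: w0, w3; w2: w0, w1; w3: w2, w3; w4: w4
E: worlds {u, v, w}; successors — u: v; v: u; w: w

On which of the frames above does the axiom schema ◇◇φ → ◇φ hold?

A

The schema corresponds to transitivity: ∀x ∀y ∀z (Rxy ∧ Ryz → Rxz).
A: condition met.
B: fails — Rw1w2 and Rw2w4 but not Rw1w4.
C: fails — Rbc and Rcb but not Rbb.
D: fails — Rw1w0 and Rw0w1 but not Rw1w1.
E: fails — Ruv and Rvu but not Ruu.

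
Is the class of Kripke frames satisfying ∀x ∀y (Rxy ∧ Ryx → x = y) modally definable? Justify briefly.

If a class were modally definable it would be closed under surjective bounded morphisms (Goldblatt–Thomason).
The 4-cycle (worlds 0,1,2,3 with 0→1→2→3→0) is antisymmetric. Sending even-indexed worlds to s and odd-indexed worlds to t is a surjective bounded morphism onto the two-world frame with s↔t, which is not antisymmetric.
So the class is not modally definable.

Not modally definable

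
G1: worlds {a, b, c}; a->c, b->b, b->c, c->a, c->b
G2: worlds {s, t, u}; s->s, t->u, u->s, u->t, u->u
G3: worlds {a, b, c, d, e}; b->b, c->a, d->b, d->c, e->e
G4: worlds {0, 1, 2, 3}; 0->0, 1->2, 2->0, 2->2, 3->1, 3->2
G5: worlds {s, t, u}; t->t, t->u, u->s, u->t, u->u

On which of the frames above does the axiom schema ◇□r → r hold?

This is the axiom for symmetry; its first-order frame correspondent is ∀x ∀y (Rxy → Ryx).
G1: holds.
G2: fails — Rus but not Rsu.
G3: fails — Rdc but not Rcd.
G4: fails — R32 but not R23.
G5: fails — Rus but not Rsu.
Valid on: G1.

G1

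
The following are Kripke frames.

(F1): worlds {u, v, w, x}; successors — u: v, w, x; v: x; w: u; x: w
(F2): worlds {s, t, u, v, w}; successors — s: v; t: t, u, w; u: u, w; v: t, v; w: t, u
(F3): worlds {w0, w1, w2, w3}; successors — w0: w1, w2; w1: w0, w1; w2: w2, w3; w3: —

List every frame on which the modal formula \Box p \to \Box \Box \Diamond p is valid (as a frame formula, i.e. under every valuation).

Frame correspondent (Sahlqvist): \forall x \forall z (x R^2 z \to \exists w (xRw \wedge zRw)) — i.e. a generalized confluence (Geach) condition.
(F1): fails — uR²w but no t with uRt and wRt.
(F2): fails — sR²t but no w* with sRw* and tRw*.
(F3): fails — w0R²w3 but no w with w0Rw and w3Rw.

none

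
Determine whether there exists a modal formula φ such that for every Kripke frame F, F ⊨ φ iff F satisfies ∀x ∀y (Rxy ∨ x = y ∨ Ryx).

No — not modally definable

Modal frame validity is preserved under disjoint unions.
Take 4 disjoint single-world reflexive frames: each is trivially connected, but their disjoint union has 4 worlds with no edge between distinct components, so it is not connected.
So the class is not modally definable.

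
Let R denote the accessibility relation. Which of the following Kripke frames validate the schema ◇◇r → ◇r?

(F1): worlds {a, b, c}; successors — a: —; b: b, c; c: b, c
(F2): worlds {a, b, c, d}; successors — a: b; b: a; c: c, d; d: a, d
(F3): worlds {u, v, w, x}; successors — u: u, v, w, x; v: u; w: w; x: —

(F1)

Frame correspondent (Sahlqvist): ∀x ∀y ∀z (Rxy ∧ Ryz → Rxz) — i.e. transitivity.
(F1): holds.
(F2): fails — Rcd and Rda but not Rca.
(F3): fails — Rvu and Ruv but not Rvv.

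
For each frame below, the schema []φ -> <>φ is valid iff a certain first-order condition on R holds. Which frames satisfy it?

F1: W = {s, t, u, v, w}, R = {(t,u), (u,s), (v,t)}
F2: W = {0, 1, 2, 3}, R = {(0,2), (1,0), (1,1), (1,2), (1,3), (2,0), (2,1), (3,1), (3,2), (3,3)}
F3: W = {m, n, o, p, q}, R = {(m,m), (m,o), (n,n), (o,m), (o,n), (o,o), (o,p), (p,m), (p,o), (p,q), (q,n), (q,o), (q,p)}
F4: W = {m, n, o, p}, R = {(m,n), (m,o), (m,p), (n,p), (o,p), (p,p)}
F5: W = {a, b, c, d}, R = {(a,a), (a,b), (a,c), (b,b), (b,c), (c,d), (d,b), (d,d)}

Frame correspondent (Sahlqvist): forall x exists y Rxy — i.e. seriality.
F1: fails — world s has no successor.
F2: holds.
F3: holds.
F4: holds.
F5: holds.
Valid on: F2, F3, F4, F5.

F2, F3, F4, F5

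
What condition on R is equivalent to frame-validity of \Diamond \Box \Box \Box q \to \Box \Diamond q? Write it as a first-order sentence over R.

This is a Sahlqvist (Geach-type) schema ◇^1□^3q → □^1◇^1q.
First-order correspondent: \forall x \forall y \forall z ((xRy \wedge xRz) \to \exists w (y R^3 w \wedge zRw)).

\forall x \forall y \forall z ((xRy \wedge xRz) \to \exists w (y R^3 w \wedge zRw))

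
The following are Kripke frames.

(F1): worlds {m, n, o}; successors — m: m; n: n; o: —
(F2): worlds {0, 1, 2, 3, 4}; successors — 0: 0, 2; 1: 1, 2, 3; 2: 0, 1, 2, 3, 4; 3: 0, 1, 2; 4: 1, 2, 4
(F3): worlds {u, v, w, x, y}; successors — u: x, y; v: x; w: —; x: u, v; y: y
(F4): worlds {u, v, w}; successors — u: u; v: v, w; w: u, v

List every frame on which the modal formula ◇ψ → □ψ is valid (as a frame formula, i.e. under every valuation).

The schema corresponds to partial functionality: ∀x ∀y ∀z (Rxy ∧ Rxz → y = z).
(F1): ✓.
(F2): fails — 0 sees both 0 and 2.
(F3): fails — u sees both x and y.
(F4): fails — v sees both v and w.

(F1)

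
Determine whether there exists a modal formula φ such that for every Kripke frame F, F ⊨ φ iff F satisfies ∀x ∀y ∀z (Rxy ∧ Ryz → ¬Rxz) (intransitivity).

Any modally definable frame class is closed under surjective bounded morphisms.
The 5-cycle (worlds w0,w1,w2,w3,w4 with w0→w1→w2→w3→w4→w0) is intransitive. Mapping every world to a single reflexive point • is a surjective bounded morphism; the reflexive point is not intransitive (R••∧R•• but R••).
So the class is not modally definable.

Not modally definable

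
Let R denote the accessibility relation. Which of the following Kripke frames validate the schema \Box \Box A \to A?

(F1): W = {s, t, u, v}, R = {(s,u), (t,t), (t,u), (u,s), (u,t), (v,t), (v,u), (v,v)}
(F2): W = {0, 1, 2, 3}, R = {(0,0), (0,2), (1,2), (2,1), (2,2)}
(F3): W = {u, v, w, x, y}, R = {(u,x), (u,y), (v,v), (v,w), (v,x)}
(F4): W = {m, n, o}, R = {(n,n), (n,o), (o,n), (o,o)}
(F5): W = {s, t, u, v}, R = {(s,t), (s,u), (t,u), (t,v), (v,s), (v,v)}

(F1)

The schema corresponds to a generalized confluence (Geach) condition: \forall x \exists w (x R^2 w \wedge x = w).
(F1): condition met.
(F2): fails — at 3 but no w with 3R²w and 3=w.
(F3): fails — at u but no t with uR²t and u=t.
(F4): fails — at m but no w with mR²w and m=w.
(F5): fails — at s but no w with sR²w and s=w.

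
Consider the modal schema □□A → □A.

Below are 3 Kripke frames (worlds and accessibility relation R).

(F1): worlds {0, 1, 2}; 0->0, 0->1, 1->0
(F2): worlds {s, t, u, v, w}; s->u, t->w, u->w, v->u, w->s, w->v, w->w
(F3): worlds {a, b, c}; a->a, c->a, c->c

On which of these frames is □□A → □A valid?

This is the axiom for density; its first-order frame correspondent is ∀x ∀y (Rxy → ∃z (Rxz ∧ Rzy)).
(F1): holds.
(F2): fails — Rvu but no z with Rvz and Rzu.
(F3): holds.
Valid on: (F1), (F3).

(F1), (F3)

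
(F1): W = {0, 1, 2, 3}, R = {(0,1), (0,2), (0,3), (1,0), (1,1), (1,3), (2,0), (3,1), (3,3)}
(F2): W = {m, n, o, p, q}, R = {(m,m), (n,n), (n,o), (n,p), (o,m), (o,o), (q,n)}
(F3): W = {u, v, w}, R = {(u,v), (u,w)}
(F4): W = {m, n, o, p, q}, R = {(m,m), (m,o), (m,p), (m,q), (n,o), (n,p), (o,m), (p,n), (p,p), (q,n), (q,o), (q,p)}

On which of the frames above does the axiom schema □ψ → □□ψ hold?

(F3)

This is the axiom for transitivity; its first-order frame correspondent is ∀x ∀y ∀z (Rxy ∧ Ryz → Rxz).
(F1): fails — R10 and R02 but not R12.
(F2): fails — Rno and Rom but not Rnm.
(F3): ✓.
(F4): fails — Rom and Rmo but not Roo.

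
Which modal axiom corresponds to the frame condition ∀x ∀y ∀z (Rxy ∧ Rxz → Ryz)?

This is the Euclidean property; the standard corresponding axiom is 5: ◇s → □◇s.
Suppose ◇s→□◇s is valid. Take Rxy, Rxz and set V(s)={y}. Then ◇s at x, so □◇s at x, so ◇s at z, so some w with Rzw has s; w=y, i.e. Rzy. By symmetry of the argument, Ryz.

◇s → □◇s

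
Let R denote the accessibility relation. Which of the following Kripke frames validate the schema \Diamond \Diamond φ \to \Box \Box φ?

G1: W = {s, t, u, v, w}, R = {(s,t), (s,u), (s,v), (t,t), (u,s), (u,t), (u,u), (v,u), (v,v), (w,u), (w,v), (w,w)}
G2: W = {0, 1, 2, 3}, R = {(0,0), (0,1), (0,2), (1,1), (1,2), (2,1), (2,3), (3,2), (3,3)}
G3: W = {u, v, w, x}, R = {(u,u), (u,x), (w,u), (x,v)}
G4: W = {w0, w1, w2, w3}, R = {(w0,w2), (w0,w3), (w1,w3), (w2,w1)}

G4

Frame correspondent (Sahlqvist): \forall x \forall y \forall z ((x R^2 y \wedge x R^2 z) \to \exists w (y = w \wedge z = w)) — i.e. a generalized confluence (Geach) condition.
G1: fails — sR²s, sR²t but s ≠ t.
G2: fails — 0R²0, 0R²1 but 0 ≠ 1.
G3: fails — uR²u, uR²v but u ≠ v.
G4: holds.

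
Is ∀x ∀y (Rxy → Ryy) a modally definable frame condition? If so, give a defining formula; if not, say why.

Yes: it is shift-reflexivity, defined by the T□ schema □(□r → r).
Suppose □(□r→r) is valid. Take Rxy and set V(r)={w : Ryw}. Then at y, □r holds; since □(□r→r) at x, □r→r at y, so r at y, i.e. Ryy.

Definable; □(□r → r) defines it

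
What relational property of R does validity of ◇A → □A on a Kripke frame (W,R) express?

partial functionality: ∀x ∀y ∀z (Rxy ∧ Rxz → y = z)

Suppose ◇A→□A is valid. Take Rxy, Rxz and set V(A)={y}. Then ◇A at x, so □A at x, so A at z, i.e. z=y.
Conversely, on a frame with partial functionality the schema holds at every world under every valuation.
So the correspondent is partial functionality.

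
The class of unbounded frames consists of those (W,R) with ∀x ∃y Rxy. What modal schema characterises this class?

□s → ◇s

The condition is seriality. The D schema □s → ◇s defines it.
Suppose □s→◇s is valid. At any x set V(s)=W. Then □s at x, so ◇s at x, so x has a successor.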